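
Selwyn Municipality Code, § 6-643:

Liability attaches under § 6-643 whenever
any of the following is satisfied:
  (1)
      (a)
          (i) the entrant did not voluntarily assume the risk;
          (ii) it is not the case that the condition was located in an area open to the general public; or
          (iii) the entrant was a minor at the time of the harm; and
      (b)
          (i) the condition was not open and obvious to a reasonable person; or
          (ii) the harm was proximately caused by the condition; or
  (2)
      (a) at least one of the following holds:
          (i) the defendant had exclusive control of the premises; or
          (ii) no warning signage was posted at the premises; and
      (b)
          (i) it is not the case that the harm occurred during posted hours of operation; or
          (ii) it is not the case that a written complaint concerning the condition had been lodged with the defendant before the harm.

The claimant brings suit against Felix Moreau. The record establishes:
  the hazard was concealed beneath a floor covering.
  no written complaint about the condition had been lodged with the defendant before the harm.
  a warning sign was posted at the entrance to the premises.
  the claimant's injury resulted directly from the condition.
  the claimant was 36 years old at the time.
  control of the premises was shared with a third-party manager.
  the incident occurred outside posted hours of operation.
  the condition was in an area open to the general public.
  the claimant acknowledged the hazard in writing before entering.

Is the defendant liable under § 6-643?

(i) no assumed risk — not met.
(ii) not (public area) — not met.
(iii) entrant a minor — not met.
(a): F OR F OR F → false.
(i) not open/obvious — satisfied.
(ii) proximate cause — holds.
(b) = T OR T = true.
(1): F AND T → false.
(i) exclusive control — not satisfied.
(ii) no signage posted — fails.
(a): F OR F → false.
(i) not (during posted hours) — met.
(ii) not (complaint lodged) — met.
(b) = T OR T = true.
So (2) is not satisfied (F AND T).
Overall: F OR F → false.

No — not liable.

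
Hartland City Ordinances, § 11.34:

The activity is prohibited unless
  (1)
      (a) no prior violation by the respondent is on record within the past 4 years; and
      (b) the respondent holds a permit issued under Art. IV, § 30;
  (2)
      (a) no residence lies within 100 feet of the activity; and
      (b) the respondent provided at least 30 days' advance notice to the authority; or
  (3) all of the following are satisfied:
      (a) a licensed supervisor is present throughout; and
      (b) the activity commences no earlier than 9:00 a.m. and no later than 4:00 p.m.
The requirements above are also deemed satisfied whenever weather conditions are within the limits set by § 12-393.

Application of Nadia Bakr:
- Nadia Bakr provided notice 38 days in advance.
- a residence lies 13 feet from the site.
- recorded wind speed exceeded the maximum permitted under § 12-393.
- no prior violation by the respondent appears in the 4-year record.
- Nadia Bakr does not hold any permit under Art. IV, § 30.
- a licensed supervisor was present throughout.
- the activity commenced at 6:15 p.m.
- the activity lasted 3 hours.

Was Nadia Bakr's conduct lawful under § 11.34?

(a) no prior violation — satisfied.
(b) holds permit — not satisfied.
(1) = T AND F = false.
(a) no residence in 100 ft — not satisfied.
(b) ≥30 days' notice — met.
So (2) is not satisfied (F AND T).
(a) supervisor present — met.
(b) start within hours — not satisfied.
(3) = T AND F = false.
Overall = F OR F OR F = false.
Exception (weather ok) — not satisfied.
Result: main false OR exception false → false.

No — unlawful.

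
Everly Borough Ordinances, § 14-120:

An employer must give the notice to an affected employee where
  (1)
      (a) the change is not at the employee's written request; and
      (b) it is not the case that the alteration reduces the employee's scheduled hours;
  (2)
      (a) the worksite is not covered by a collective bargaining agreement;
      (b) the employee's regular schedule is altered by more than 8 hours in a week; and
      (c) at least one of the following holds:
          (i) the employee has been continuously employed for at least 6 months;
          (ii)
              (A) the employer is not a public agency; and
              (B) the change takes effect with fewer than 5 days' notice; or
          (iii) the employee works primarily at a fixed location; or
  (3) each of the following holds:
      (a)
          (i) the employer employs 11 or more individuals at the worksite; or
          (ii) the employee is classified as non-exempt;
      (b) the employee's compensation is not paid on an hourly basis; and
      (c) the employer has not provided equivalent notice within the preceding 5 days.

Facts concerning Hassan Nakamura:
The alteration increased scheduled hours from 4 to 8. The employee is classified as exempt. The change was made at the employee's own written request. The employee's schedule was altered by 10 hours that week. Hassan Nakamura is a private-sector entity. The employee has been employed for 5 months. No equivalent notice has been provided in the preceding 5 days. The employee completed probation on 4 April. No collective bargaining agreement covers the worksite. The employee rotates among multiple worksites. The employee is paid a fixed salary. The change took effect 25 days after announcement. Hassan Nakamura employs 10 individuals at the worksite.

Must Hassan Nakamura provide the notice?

(a) not employee-requested — not met.
(b) not (hours reduced) — holds.
So (1) is not satisfied (F AND T).
(a) no CBA — satisfied.
(b) schedule shift > 8h — satisfied.
(i) tenure ≥ 6 mo. — fails.
(A) not (public agency) — holds.
(B) < 5 days' notice — not met.
(ii) = T AND F = false.
(iii) fixed location — not met.
(c): F OR F OR F → false.
So (2) is not satisfied (T AND T AND F).
(i) ≥ 11 at site — not satisfied.
(ii) non-exempt — not met.
(a) = F OR F = false.
(b) not (hourly-paid) — holds.
(c) no recent notice — satisfied.
(3): F AND T AND T → false.
Overall = F OR F OR F = false.

No — not required.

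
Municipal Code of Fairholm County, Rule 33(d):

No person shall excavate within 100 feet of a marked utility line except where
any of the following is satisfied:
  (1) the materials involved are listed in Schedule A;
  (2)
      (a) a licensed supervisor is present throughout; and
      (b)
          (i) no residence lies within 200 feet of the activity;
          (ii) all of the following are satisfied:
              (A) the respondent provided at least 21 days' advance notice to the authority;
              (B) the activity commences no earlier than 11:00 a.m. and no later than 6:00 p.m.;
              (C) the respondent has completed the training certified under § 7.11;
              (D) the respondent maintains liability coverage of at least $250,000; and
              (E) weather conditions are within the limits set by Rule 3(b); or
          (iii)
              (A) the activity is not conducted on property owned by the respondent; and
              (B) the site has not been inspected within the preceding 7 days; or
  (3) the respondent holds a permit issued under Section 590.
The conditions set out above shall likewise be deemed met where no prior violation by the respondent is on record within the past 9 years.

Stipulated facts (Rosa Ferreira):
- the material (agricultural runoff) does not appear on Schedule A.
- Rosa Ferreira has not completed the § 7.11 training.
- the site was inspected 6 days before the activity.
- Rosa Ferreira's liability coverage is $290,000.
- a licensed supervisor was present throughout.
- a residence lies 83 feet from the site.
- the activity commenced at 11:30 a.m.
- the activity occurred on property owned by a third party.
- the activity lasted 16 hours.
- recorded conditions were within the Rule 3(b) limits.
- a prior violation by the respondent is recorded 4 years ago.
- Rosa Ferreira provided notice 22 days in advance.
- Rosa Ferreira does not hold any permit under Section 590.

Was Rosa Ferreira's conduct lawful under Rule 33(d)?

No — unlawful.

(1) Schedule A material — fails.
(a) supervisor present — satisfied.
(i) no residence in 200 ft — not satisfied.
(A) ≥21 days' notice — holds.
(B) start within hours — holds.
(C) training certified — fails.
(D) coverage ≥ $250,000 — met.
(E) weather ok — met.
(ii) = T AND T AND F AND T AND T = false.
(A) not (own property) — met.
(B) not (site inspected) — not satisfied.
(iii) = T AND F = false.
(b) = F OR F OR F = false.
(2) = T AND F = false.
(3) holds permit — fails.
Overall = F OR F OR F = false.
Exception (no prior violation) — not satisfied.
Result: main false OR exception false → false.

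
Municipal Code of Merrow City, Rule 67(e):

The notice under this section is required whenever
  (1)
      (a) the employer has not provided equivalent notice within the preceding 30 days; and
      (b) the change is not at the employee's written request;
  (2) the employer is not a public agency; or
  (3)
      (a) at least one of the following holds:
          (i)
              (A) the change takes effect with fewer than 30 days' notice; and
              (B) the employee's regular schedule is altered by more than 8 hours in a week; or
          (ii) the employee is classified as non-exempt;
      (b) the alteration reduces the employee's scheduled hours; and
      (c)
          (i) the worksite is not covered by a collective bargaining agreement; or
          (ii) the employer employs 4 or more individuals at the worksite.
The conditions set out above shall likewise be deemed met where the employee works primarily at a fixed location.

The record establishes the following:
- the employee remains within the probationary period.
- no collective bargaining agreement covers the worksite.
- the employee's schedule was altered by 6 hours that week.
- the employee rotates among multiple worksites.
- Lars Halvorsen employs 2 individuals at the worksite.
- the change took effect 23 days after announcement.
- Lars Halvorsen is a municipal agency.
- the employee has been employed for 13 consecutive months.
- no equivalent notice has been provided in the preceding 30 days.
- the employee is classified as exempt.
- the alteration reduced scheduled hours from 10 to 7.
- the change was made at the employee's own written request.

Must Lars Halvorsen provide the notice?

(a) no recent notice — holds.
(b) not employee-requested — not satisfied.
(1): T AND F → false.
(2) not (public agency) — not met.
(A) < 30 days' notice — satisfied.
(B) schedule shift > 8h — not met.
So (i) is not satisfied (T AND F).
(ii) non-exempt — not met.
(a) = F OR F = false.
(b) hours reduced — holds.
(i) no CBA — holds.
(ii) ≥ 4 at site — not met.
So (c) is satisfied (T OR F).
(3) = F AND T AND T = false.
Overall: F OR F OR F → false.
Exception (fixed location) — not satisfied.
Result: main false OR exception false → false.

No — not required.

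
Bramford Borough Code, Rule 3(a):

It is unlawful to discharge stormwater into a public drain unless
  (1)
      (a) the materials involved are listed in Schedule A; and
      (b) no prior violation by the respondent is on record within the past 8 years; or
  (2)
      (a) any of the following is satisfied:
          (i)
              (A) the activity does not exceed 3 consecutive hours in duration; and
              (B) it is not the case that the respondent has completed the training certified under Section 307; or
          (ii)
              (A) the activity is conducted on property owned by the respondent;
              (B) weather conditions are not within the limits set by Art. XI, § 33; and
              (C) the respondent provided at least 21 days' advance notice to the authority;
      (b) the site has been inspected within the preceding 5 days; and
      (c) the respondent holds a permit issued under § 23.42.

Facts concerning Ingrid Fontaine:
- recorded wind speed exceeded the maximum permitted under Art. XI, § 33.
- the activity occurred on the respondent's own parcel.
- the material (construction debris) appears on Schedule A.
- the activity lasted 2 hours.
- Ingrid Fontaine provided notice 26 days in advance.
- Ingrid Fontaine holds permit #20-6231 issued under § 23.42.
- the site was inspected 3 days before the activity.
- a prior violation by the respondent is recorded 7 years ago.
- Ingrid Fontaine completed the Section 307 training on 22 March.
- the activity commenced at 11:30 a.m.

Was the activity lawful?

Yes — lawful.

(a) Schedule A material — holds.
(b) no prior violation — not satisfied.
(1) = T AND F = false.
(A) ≤ 3 hrs duration — holds.
(B) not (training certified) — not satisfied.
So (i) is not satisfied (T AND F).
(A) own property — met.
(B) not (weather ok) — satisfied.
(C) ≥21 days' notice — satisfied.
(ii): T AND T AND T → true.
(a): F OR T → true.
(b) site inspected — holds.
(c) holds permit — holds.
(2): T AND T AND T → true.
Overall: F OR T → true.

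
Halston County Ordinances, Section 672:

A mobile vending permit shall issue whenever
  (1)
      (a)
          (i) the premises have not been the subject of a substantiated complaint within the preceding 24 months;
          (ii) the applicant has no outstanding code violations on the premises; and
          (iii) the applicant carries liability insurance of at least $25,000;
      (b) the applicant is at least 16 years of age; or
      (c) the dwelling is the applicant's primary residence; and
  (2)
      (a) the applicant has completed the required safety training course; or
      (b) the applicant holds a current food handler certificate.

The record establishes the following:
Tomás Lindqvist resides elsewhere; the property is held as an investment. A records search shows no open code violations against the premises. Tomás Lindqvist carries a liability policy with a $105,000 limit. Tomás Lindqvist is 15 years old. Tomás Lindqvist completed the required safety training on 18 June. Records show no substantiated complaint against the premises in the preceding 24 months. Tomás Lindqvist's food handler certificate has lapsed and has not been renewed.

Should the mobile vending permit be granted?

(i) no complaint in 24 mo. — met.
(ii) no code violations — holds.
(iii) insurance ≥ $25,000 — satisfied.
So (a) is satisfied (T AND T AND T).
(b) age ≥ 16 — fails.
(c) primary residence — not satisfied.
(1) = T OR F OR F = true.
(a) safety training — holds.
(b) food handler cert. — not satisfied.
(2) = T OR F = true.
Overall = T AND T = true.

Yes — granted.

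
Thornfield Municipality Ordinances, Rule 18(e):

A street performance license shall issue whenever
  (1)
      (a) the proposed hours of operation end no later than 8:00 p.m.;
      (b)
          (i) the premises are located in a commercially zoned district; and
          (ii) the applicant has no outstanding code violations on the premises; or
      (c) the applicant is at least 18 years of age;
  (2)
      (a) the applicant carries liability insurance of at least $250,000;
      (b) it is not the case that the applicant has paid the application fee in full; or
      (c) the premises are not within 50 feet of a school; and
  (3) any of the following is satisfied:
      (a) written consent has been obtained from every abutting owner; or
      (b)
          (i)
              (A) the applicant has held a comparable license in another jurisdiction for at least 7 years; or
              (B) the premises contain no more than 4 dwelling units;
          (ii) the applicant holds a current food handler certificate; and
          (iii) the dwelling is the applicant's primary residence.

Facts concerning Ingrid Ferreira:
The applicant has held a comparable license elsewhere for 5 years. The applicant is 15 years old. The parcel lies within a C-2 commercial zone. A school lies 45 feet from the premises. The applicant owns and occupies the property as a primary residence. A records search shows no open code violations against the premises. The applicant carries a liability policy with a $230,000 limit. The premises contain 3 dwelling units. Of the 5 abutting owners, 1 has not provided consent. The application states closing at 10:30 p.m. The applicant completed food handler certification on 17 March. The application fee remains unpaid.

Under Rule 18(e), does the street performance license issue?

Yes — granted.

(a) closes by 8 p.m. — not satisfied.
(i) commercially zoned — holds.
(ii) no code violations — satisfied.
(b): T AND T → true.
(c) age ≥ 18 — not satisfied.
(1): F OR T OR F → true.
(a) insurance ≥ $250,000 — not satisfied.
(b) not (fee paid) — met.
(c) ≥50 ft from school — fails.
So (2) is satisfied (F OR T OR F).
(a) all abutters consent — not satisfied.
(A) prior license ≥ 7 yr — not satisfied.
(B) ≤ 4 units — met.
(i) = F OR T = true.
(ii) food handler cert. — holds.
(iii) primary residence — met.
So (b) is satisfied (T AND T AND T).
(3) = F OR T = true.
So Overall is satisfied (T AND T AND T).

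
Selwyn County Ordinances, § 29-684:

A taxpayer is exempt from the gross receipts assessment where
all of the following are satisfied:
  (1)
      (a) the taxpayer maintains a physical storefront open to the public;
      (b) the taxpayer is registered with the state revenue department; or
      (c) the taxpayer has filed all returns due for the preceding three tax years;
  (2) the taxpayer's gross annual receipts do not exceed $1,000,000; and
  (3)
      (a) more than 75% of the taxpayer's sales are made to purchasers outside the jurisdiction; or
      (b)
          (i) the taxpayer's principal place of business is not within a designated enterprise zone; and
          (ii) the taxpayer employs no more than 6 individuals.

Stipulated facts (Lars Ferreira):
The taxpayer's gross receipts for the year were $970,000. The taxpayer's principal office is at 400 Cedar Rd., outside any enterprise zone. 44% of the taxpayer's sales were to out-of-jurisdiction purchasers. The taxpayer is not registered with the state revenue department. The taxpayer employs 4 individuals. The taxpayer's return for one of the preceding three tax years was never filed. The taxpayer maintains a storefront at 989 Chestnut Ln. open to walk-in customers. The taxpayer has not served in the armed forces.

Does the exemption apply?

(a) has storefront — holds.
(b) state-registered — fails.
(c) returns current — not satisfied.
(1) = T OR F OR F = true.
(2) receipts ≤ $1,000,000 — met.
(a) >75% out-of-jur. sales — fails.
(i) not (in enterprise zone) — satisfied.
(ii) ≤ 6 employees — met.
(b) = T AND T = true.
(3) = F OR T = true.
So Overall is satisfied (T AND T AND T).

Yes — exempt.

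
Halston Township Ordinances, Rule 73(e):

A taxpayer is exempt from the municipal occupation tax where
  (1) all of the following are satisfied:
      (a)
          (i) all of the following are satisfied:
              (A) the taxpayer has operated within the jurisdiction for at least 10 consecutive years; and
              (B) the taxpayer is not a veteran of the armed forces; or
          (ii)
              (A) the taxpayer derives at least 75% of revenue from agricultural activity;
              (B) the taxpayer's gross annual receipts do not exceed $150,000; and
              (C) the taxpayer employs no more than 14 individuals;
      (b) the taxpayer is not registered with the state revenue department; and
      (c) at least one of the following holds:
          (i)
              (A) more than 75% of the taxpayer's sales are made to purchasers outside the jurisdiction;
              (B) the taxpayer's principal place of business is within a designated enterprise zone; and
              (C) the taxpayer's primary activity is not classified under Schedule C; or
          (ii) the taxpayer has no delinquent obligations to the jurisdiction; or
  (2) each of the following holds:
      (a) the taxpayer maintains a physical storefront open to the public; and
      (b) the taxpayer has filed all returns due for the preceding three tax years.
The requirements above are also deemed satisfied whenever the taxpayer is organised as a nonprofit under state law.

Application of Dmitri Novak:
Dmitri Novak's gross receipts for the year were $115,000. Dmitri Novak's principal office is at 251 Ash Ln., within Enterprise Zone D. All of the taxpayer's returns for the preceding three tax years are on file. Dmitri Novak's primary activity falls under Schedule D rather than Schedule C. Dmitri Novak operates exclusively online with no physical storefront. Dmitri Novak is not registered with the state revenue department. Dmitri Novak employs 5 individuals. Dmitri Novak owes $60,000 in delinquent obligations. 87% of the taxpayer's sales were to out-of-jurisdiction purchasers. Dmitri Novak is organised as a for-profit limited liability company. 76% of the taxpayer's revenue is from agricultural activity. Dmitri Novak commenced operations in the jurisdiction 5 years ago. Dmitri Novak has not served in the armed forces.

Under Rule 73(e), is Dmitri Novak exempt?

Yes — exempt.

(A) ≥ 10 yrs in jurisdiction — fails.
(B) not (veteran) — met.
(i): F AND T → false.
(A) ≥75% agricultural — met.
(B) receipts ≤ $150,000 — holds.
(C) ≤ 14 employees — satisfied.
(ii): T AND T AND T → true.
(a): F OR T → true.
(b) not (state-registered) — met.
(A) >75% out-of-jur. sales — holds.
(B) in enterprise zone — met.
(C) not (Schedule C activity) — holds.
(i) = T AND T AND T = true.
(ii) no delinquency — not satisfied.
(c): T OR F → true.
(1) = T AND T AND T = true.
(a) has storefront — not satisfied.
(b) returns current — holds.
(2) = F AND T = false.
Overall = T OR F = true.
Exception (nonprofit) — not satisfied.
Result: main true OR exception false → true.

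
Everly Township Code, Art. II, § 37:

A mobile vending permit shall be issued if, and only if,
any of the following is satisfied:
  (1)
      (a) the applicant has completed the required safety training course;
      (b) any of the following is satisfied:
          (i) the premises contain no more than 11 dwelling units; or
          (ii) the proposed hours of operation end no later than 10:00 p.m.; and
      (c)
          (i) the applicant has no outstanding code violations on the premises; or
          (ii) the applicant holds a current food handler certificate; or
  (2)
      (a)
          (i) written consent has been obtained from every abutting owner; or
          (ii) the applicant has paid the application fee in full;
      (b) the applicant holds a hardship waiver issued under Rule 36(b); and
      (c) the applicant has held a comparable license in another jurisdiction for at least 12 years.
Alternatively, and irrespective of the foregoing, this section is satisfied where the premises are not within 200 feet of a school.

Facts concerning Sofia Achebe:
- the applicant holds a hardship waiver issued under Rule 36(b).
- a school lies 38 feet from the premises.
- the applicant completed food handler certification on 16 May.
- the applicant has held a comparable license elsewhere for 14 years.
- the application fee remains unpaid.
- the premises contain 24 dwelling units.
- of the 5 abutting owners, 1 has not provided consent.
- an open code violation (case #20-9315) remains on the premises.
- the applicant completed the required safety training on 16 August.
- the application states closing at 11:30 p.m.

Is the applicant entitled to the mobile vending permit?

(a) safety training — holds.
(i) ≤ 11 units — fails.
(ii) closes by 10 p.m. — fails.
(b) = F OR F = false.
(i) no code violations — not met.
(ii) food handler cert. — satisfied.
(c): F OR T → true.
(1): T AND F AND T → false.
(i) all abutters consent — fails.
(ii) fee paid — not met.
So (a) is not satisfied (F OR F).
(b) hardship waiver — holds.
(c) prior license ≥ 12 yr — met.
(2) = F AND T AND T = false.
So Overall is not satisfied (F OR F).
Exception (≥200 ft from school) — not satisfied.
Result: main false OR exception false → false.

No — denied.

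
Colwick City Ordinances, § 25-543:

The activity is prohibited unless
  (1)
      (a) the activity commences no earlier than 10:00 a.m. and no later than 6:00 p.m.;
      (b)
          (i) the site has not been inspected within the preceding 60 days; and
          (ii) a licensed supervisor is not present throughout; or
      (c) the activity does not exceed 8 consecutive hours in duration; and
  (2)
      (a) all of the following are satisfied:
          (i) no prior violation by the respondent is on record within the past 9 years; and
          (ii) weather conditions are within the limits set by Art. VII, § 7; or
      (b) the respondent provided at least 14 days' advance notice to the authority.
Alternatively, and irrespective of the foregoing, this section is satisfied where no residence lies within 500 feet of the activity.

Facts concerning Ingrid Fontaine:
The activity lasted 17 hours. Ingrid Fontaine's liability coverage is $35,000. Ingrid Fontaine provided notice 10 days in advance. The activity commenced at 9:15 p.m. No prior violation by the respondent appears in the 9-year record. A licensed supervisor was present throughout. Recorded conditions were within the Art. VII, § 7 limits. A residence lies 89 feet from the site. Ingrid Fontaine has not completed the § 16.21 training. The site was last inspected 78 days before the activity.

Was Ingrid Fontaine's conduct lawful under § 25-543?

(a) start within hours — not met.
(i) not (site inspected) — satisfied.
(ii) not (supervisor present) — not met.
So (b) is not satisfied (T AND F).
(c) ≤ 8 hrs duration — not met.
So (1) is not satisfied (F OR F OR F).
(i) no prior violation — satisfied.
(ii) weather ok — satisfied.
(a): T AND T → true.
(b) ≥14 days' notice — fails.
(2): T OR F → true.
So Overall is not satisfied (F AND T).
Exception (no residence in 500 ft) — not satisfied.
Result: main false OR exception false → false.

No — unlawful.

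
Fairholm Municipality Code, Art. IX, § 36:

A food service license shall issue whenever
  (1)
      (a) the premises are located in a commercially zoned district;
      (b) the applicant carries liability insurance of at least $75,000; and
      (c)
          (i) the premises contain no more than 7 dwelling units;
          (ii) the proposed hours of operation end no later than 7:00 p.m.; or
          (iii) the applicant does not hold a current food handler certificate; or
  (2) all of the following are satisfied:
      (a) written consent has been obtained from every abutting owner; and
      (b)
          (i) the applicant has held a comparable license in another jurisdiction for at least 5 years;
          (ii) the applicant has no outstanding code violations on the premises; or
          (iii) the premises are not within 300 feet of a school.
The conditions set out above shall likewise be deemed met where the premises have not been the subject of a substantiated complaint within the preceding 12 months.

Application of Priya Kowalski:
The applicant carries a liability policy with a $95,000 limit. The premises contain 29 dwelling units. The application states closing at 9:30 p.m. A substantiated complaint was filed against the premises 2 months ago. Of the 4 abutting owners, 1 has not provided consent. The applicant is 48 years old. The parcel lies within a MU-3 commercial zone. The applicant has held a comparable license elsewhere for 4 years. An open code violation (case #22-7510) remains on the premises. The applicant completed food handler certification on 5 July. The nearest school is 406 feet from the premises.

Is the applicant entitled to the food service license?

No — denied.

(a) commercially zoned — met.
(b) insurance ≥ $75,000 — satisfied.
(i) ≤ 7 units — not satisfied.
(ii) closes by 7 p.m. — not satisfied.
(iii) not (food handler cert.) — fails.
(c) = F OR F OR F = false.
So (1) is not satisfied (T AND T AND F).
(a) all abutters consent — not met.
(i) prior license ≥ 5 yr — not met.
(ii) no code violations — fails.
(iii) ≥300 ft from school — satisfied.
(b): F OR F OR T → true.
So (2) is not satisfied (F AND T).
Overall = F OR F = false.
Exception (no complaint in 12 mo.) — not satisfied.
Result: main false OR exception false → false.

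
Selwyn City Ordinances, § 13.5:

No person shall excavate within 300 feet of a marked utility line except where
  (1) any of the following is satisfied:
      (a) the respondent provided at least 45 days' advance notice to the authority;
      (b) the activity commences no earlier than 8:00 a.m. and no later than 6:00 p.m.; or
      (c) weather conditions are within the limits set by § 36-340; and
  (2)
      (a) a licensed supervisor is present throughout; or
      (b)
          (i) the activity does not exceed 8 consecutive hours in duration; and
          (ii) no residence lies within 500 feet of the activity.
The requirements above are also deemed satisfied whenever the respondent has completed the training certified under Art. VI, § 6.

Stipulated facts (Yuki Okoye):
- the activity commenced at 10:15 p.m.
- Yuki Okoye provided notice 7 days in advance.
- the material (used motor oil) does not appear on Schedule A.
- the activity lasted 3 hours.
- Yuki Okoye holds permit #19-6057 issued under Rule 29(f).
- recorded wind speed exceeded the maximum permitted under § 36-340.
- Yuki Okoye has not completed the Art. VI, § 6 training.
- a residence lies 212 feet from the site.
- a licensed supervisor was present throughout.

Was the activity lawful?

No — unlawful.

(a) ≥45 days' notice — not satisfied.
(b) start within hours — fails.
(c) weather ok — not satisfied.
(1): F OR F OR F → false.
(a) supervisor present — satisfied.
(i) ≤ 8 hrs duration — holds.
(ii) no residence in 500 ft — not satisfied.
(b): T AND F → false.
(2) = T OR F = true.
So Overall is not satisfied (F AND T).
Exception (training certified) — not satisfied.
Result: main false OR exception false → false.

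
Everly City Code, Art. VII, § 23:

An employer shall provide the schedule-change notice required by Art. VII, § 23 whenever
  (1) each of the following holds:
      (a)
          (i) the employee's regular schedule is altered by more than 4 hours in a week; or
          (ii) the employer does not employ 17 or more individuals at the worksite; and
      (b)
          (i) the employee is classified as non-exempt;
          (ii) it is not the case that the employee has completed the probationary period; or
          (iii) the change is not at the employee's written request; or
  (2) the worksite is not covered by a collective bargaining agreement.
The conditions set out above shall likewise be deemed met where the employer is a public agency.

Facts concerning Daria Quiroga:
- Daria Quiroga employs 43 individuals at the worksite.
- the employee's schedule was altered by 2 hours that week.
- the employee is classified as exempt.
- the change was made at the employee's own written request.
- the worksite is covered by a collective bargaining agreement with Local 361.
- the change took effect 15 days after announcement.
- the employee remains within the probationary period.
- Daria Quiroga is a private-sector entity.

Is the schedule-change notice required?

(i) schedule shift > 4h — not met.
(ii) not (≥ 17 at site) — not satisfied.
So (a) is not satisfied (F OR F).
(i) non-exempt — fails.
(ii) not (past probation) — met.
(iii) not employee-requested — not met.
(b): F OR T OR F → true.
(1): F AND T → false.
(2) no CBA — not satisfied.
Overall = F OR F = false.
Exception (public agency) — not satisfied.
Result: main false OR exception false → false.

No — not required.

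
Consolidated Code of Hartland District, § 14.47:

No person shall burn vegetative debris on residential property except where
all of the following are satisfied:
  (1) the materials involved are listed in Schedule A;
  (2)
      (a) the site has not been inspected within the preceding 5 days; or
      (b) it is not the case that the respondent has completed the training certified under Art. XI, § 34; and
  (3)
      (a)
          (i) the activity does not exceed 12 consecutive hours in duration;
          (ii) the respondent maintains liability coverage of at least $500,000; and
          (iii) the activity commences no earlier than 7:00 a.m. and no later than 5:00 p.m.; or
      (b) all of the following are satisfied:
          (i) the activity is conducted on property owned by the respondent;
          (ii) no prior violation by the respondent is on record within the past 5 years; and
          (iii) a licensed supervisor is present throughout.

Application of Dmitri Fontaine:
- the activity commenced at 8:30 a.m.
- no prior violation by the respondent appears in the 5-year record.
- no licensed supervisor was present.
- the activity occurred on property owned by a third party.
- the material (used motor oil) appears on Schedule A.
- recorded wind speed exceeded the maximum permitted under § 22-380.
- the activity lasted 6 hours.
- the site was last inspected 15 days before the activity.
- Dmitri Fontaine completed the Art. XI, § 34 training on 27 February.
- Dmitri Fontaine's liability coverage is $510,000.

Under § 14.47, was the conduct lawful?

Yes — lawful.

(1) Schedule A material — met.
(a) not (site inspected) — met.
(b) not (training certified) — fails.
So (2) is satisfied (T OR F).
(i) ≤ 12 hrs duration — met.
(ii) coverage ≥ $500,000 — met.
(iii) start within hours — holds.
(a): T AND T AND T → true.
(i) own property — not satisfied.
(ii) no prior violation — met.
(iii) supervisor present — fails.
(b) = F AND T AND F = false.
(3): T OR F → true.
So Overall is satisfied (T AND T AND T).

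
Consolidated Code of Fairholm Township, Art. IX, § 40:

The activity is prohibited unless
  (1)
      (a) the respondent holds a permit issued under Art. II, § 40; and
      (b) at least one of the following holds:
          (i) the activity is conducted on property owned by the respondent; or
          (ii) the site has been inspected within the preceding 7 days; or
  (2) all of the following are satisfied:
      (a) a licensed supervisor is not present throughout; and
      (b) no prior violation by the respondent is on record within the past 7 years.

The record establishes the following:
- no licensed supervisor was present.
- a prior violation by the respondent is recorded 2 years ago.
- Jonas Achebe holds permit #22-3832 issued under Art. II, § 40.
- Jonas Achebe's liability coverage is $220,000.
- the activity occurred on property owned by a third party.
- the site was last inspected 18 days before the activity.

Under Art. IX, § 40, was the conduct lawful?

No — unlawful.

(a) holds permit — satisfied.
(i) own property — fails.
(ii) site inspected — not met.
(b) = F OR F = false.
(1) = T AND F = false.
(a) not (supervisor present) — satisfied.
(b) no prior violation — fails.
(2) = T AND F = false.
Overall = F OR F = false.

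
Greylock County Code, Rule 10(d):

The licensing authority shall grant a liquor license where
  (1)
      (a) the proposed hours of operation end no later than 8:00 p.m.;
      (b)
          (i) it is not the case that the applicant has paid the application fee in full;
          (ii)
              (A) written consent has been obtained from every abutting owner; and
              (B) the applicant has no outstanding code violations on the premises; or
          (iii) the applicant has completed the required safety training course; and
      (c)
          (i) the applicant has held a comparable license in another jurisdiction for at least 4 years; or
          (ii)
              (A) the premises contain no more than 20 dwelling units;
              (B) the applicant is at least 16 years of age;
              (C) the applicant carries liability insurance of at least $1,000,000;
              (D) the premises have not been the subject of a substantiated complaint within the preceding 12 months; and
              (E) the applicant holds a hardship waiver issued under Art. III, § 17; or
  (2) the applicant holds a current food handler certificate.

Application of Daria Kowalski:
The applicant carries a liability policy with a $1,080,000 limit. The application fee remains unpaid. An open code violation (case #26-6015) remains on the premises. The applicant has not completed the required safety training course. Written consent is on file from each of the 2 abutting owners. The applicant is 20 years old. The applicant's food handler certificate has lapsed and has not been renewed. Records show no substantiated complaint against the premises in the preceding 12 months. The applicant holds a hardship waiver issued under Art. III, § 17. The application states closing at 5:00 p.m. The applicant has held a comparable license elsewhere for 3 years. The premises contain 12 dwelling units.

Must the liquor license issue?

(a) closes by 8 p.m. — met.
(i) not (fee paid) — satisfied.
(A) all abutters consent — satisfied.
(B) no code violations — fails.
(ii) = T AND F = false.
(iii) safety training — not satisfied.
(b): T OR F OR F → true.
(i) prior license ≥ 4 yr — not met.
(A) ≤ 20 units — satisfied.
(B) age ≥ 16 — met.
(C) insurance ≥ $1,000,000 — satisfied.
(D) no complaint in 12 mo. — holds.
(E) hardship waiver — holds.
So (ii) is satisfied (T AND T AND T AND T AND T).
(c) = F OR T = true.
(1): T AND T AND T → true.
(2) food handler cert. — fails.
Overall = T OR F = true.

Yes — granted.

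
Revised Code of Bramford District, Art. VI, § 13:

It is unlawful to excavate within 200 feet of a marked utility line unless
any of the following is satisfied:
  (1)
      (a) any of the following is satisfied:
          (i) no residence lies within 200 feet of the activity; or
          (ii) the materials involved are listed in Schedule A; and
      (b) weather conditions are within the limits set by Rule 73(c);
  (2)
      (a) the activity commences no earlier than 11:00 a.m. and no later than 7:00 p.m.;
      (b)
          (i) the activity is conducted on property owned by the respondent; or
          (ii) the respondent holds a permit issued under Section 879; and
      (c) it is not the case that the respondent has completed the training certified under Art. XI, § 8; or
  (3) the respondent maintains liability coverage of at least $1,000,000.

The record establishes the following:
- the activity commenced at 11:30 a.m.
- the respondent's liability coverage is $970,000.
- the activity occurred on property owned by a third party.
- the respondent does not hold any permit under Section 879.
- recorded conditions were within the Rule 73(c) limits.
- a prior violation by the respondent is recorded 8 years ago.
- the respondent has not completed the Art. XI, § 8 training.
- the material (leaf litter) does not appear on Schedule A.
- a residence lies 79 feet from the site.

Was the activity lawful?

(i) no residence in 200 ft — fails.
(ii) Schedule A material — not met.
(a) = F OR F = false.
(b) weather ok — satisfied.
(1): F AND T → false.
(a) start within hours — met.
(i) own property — fails.
(ii) holds permit — not satisfied.
(b): F OR F → false.
(c) not (training certified) — holds.
(2): T AND F AND T → false.
(3) coverage ≥ $1,000,000 — fails.
Overall = F OR F OR F = false.

No — unlawful.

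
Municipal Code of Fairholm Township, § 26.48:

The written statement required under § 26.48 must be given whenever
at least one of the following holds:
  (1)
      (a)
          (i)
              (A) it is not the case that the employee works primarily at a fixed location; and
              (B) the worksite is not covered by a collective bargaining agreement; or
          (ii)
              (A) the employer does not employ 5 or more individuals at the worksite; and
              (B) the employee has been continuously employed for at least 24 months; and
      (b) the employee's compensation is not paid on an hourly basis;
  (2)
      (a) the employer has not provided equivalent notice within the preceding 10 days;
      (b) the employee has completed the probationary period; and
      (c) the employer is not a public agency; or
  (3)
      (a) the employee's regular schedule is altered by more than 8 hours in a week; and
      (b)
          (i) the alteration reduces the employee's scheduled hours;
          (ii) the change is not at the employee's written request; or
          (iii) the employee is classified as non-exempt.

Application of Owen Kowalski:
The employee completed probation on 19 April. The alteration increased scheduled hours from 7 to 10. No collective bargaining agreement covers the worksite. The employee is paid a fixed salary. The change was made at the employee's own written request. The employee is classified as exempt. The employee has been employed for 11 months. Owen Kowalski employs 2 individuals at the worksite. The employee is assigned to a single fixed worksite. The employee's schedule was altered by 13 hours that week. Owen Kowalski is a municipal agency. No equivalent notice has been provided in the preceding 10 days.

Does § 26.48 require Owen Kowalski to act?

No — not required.

(A) not (fixed location) — not met.
(B) no CBA — holds.
(i): F AND T → false.
(A) not (≥ 5 at site) — met.
(B) tenure ≥ 24 mo. — fails.
(ii) = T AND F = false.
(a) = F OR F = false.
(b) not (hourly-paid) — holds.
(1) = F AND T = false.
(a) no recent notice — satisfied.
(b) past probation — satisfied.
(c) not (public agency) — fails.
(2) = T AND T AND F = false.
(a) schedule shift > 8h — satisfied.
(i) hours reduced — not satisfied.
(ii) not employee-requested — fails.
(iii) non-exempt — fails.
So (b) is not satisfied (F OR F OR F).
So (3) is not satisfied (T AND F).
So Overall is not satisfied (F OR F OR F).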